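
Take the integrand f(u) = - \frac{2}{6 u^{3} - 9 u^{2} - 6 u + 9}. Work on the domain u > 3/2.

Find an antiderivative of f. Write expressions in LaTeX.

The denominator factors as 3 \left(u - 1\right) \left(u + 1\right) \left(2 u - 3\right); partial fractions split f into directly integrable pieces: - \frac{8}{15 \left(2 u - 3\right)} - \frac{1}{15 \left(u + 1\right)} + \frac{1}{3 \left(u - 1\right)}.
Check: d/du[- \frac{4 \log{\left(u - \frac{3}{2} \right)}}{15} + \frac{\log{\left(u - 1 \right)}}{3} - \frac{\log{\left(u + 1 \right)}}{15}] = - \frac{2}{6 u^{3} - 9 u^{2} - 6 u + 9} = f(u).

An antiderivative is F(u) = - \frac{4 \log{\left(u - \frac{3}{2} \right)}}{15} + \frac{\log{\left(u - 1 \right)}}{3} - \frac{\log{\left(u + 1 \right)}}{15}.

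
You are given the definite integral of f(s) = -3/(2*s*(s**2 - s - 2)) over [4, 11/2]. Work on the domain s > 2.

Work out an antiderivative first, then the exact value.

Antiderivative: F(s) = (3*log(s) - log(s - 2) - 2*log(s + 1))/4; value = -3*log(4)/4 - log(13/2)/2 - log(7/2)/4 + log(2)/4 + log(5)/2 + 3*log(11/2)/4

The denominator factors as 2*s*(s - 2)*(s + 1); partial fractions split f into directly integrable pieces: -1/(2*(s + 1)) - 1/(4*(s - 2)) + 3/(4*s).
F(s) = (3*log(s) - log(s - 2) - 2*log(s + 1))/4 is an antiderivative of f.
Check: d/ds[(3*log(s) - log(s - 2) - 2*log(s + 1))/4] = -3/(2*s**3 - 2*s**2 - 4*s), which equals f(s).
F(11/2) = -log(13/2)/2 - log(7/2)/4 + 3*log(11/2)/4; F(4) = -log(5)/2 - log(2)/4 + 3*log(4)/4.
Integral = F(11/2) - F(4) = -3*log(4)/4 - log(13/2)/2 - log(7/2)/4 + log(2)/4 + log(5)/2 + 3*log(11/2)/4.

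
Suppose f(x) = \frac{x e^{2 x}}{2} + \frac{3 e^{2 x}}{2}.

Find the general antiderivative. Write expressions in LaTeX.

f has the shape u'v + uv' for u = \frac{x}{4} + \frac{5}{8} and v = e^{2 x} — it is the derivative of the product u*v.
Check: d/dx[\frac{x e^{2 x}}{4} + \frac{5 e^{2 x}}{8}] = \frac{x e^{2 x}}{2} + \frac{3 e^{2 x}}{2} = f(x).

F(x) = \frac{x e^{2 x}}{4} + \frac{5 e^{2 x}}{8} + C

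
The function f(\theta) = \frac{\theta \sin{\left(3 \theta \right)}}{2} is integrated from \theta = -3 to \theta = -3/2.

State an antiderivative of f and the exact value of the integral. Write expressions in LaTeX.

Antiderivative: F(\theta) = - \frac{3 \theta \cos{\left(3 \theta \right)} - \sin{\left(3 \theta \right)}}{18}; value = \frac{\cos{\left(\frac{9}{2} \right)}}{4} + \frac{\sin{\left(9 \right)}}{18} - \frac{\sin{\left(\frac{9}{2} \right)}}{18} - \frac{\cos{\left(9 \right)}}{2}

Differentiate the proposed F(\theta) back; it has to land on f(\theta) exactly.
F(\theta) = - \frac{3 \theta \cos{\left(3 \theta \right)} - \sin{\left(3 \theta \right)}}{18} is an antiderivative of f.
Check: d/d\theta[- \frac{3 \theta \cos{\left(3 \theta \right)} - \sin{\left(3 \theta \right)}}{18}] = \frac{\theta \sin{\left(3 \theta \right)}}{2} = f(\theta).
F(-3/2) = \frac{\cos{\left(\frac{9}{2} \right)}}{4} - \frac{\sin{\left(\frac{9}{2} \right)}}{18}; F(-3) = \frac{\cos{\left(9 \right)}}{2} - \frac{\sin{\left(9 \right)}}{18}.
Integral = F(-3/2) - F(-3) = \frac{\cos{\left(\frac{9}{2} \right)}}{4} + \frac{\sin{\left(9 \right)}}{18} - \frac{\sin{\left(\frac{9}{2} \right)}}{18} - \frac{\cos{\left(9 \right)}}{2}.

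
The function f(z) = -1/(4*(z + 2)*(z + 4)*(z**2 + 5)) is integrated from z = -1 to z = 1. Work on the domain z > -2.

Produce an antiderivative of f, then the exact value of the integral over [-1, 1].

Antiderivative: F(z) = -log(z + 2)/72 + log(z + 4)/168 + log(z**2 + 5)/252 - sqrt(5)*atan(sqrt(5)*z/5)/1260; value = -5*log(3)/252 - sqrt(5)*atan(sqrt(5)/5)/630 + log(5)/168

The denominator factors as 4*(z + 2)*(z + 4)*(z**2 + 5); partial fractions split f into directly integrable pieces: (2*z - 1)/(252*(z**2 + 5)) + 1/(168*(z + 4)) - 1/(72*(z + 2)).
F(z) = -log(z + 2)/72 + log(z + 4)/168 + log(z**2 + 5)/252 - sqrt(5)*atan(sqrt(5)*z/5)/1260 is an antiderivative of f.
Check: d/dz[-log(z + 2)/72 + log(z + 4)/168 + log(z**2 + 5)/252 - sqrt(5)*atan(sqrt(5)*z/5)/1260] = -1/(4*z**4 + 24*z**3 + 52*z**2 + 120*z + 160), which equals f(z).
F(1) = -log(3)/72 - sqrt(5)*atan(sqrt(5)/5)/1260 + log(6)/252 + log(5)/168; F(-1) = sqrt(5)*atan(sqrt(5)/5)/1260 + log(3)/168 + log(6)/252.
Integral = F(1) - F(-1) = -5*log(3)/252 - sqrt(5)*atan(sqrt(5)/5)/630 + log(5)/168.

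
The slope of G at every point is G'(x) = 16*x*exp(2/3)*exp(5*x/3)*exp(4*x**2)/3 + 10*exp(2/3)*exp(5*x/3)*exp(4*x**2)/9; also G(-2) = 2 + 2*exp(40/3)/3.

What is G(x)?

G'(x) matches the chain-rule pattern g'(h)*h' with inner function h(x) = 4*x**2 + 5*x/3 + 2/3; substituting u = h(x) collapses the integral.
A general antiderivative is 2*exp(4*x**2 + 5*x/3 + 2/3)/3 + C.
The condition gives C = 2 + 2*exp(40/3)/3 - (2*exp(40/3)/3) = 2.
So G(x) = 2*exp(4*x**2 + 5*x/3 + 2/3)/3 + 2.
Check: d/dx[2*exp(4*x**2 + 5*x/3 + 2/3)/3 + 2] = 16*x*exp(2/3)*exp(5*x/3)*exp(4*x**2)/3 + 10*exp(2/3)*exp(5*x/3)*exp(4*x**2)/9 = G'(x).

G(x) = 2*exp(4*x**2 + 5*x/3 + 2/3)/3 + 2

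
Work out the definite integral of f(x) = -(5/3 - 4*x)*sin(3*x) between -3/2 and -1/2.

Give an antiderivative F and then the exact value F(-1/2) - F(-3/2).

A candidate is checked by its d/dx: the result must match f(x).
F(x) = -4*x*cos(3*x)/3 + 4*sin(3*x)/9 + 5*cos(3*x)/9 is an antiderivative of f.
Check: d/dx[-4*x*cos(3*x)/3 + 4*sin(3*x)/9 + 5*cos(3*x)/9] = 4*x*sin(3*x) - 5*sin(3*x)/3, which equals f(x).
F(-1/2) = -4*sin(3/2)/9 + 11*cos(3/2)/9; F(-3/2) = 23*cos(9/2)/9 - 4*sin(9/2)/9.
Integral = F(-1/2) - F(-3/2) = -4*sin(3/2)/9 + 4*sin(9/2)/9 + 11*cos(3/2)/9 - 23*cos(9/2)/9.

Antiderivative: F(x) = -4*x*cos(3*x)/3 + 4*sin(3*x)/9 + 5*cos(3*x)/9; value = -4*sin(3/2)/9 + 4*sin(9/2)/9 + 11*cos(3/2)/9 - 23*cos(9/2)/9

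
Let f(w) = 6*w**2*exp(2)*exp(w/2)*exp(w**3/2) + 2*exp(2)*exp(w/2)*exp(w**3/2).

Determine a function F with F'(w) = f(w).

An antiderivative is F(w) = 4*exp(2)*exp(w/2)*exp(w**3/2).

f matches the chain-rule pattern g'(h)*h' with inner function h(w) = w**3/2 + w/2 + 2; substituting u = h(w) collapses the integral.
Check: d/dw[4*exp(2)*exp(w/2)*exp(w**3/2)] = 6*w**2*exp(2)*exp(w/2)*exp(w**3/2) + 2*exp(2)*exp(w/2)*exp(w**3/2) = f(w).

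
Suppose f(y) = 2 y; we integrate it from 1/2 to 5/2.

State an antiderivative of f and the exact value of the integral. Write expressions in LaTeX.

Antiderivative: F(y) = y^{2}; value = 6

For F(y) to be correct the identity F'(y) - f(y) = 0 must hold.
F(y) = y^{2} is an antiderivative of f.
Check: d/dy[y^{2}] = 2 y = f(y).
F(5/2) = \frac{25}{4}; F(1/2) = \frac{1}{4}.
Integral = F(5/2) - F(1/2) = 6.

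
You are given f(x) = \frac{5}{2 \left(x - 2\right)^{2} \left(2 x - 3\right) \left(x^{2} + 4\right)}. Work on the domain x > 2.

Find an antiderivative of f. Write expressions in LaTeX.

An antiderivative is F(x) = \frac{- 250 x \log{\left(x - 2 \right)} + 256 x \log{\left(x - \frac{3}{2} \right)} - 3 x \log{\left(x^{2} + 4 \right)} + 8 x \operatorname{atan}{\left(\frac{x}{2} \right)} + 500 \log{\left(x - 2 \right)} - 512 \log{\left(x - \frac{3}{2} \right)} + 6 \log{\left(x^{2} + 4 \right)} - 16 \operatorname{atan}{\left(\frac{x}{2} \right)} - 100}{320 \left(x - 2\right)}.

Factor the denominator (2 \left(x - 2\right)^{2} \left(2 x - 3\right) \left(x^{2} + 4\right)) and decompose: f = - \frac{3 x - 8}{160 \left(x^{2} + 4\right)} + \frac{8}{5 \left(2 x - 3\right)} - \frac{25}{32 \left(x - 2\right)} + \frac{5}{16 \left(x - 2\right)^{2}}; each piece integrates to a log, atan, or power term.
Check: d/dx[\frac{- 250 x \log{\left(x - 2 \right)} + 256 x \log{\left(x - \frac{3}{2} \right)} - 3 x \log{\left(x^{2} + 4 \right)} + 8 x \operatorname{atan}{\left(\frac{x}{2} \right)} + 500 \log{\left(x - 2 \right)} - 512 \log{\left(x - \frac{3}{2} \right)} + 6 \log{\left(x^{2} + 4 \right)} - 16 \operatorname{atan}{\left(\frac{x}{2} \right)} - 100}{320 \left(x - 2\right)}] = \frac{5}{4 x^{5} - 22 x^{4} + 56 x^{3} - 112 x^{2} + 160 x - 96}, which equals f(x).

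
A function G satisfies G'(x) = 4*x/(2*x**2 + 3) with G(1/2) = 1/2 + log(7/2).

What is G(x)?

G(x) = (2*log(2*x**2 + 3) + 1)/2

The substitution u = 2*x**2 + 3 works: G'(x) is exactly (dG/du)*(du/dx) for that inner function.
A general antiderivative is log(2*x**2 + 3) + C.
The condition gives C = 1/2 + log(7/2) - (log(7/2)) = 1/2.
So G(x) = (2*log(2*x**2 + 3) + 1)/2.
Check: d/dx[(2*log(2*x**2 + 3) + 1)/2] = 4*x/(2*x**2 + 3) = G'(x).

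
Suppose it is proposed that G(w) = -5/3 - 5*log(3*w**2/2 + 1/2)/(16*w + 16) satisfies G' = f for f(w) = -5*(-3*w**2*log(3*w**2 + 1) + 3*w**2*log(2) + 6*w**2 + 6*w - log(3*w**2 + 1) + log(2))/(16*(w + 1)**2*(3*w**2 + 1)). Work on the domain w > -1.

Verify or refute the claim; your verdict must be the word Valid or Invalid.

d/dw[G] = (15*w**2*log(3*w**2 + 1) - 30*w**2 - 15*w**2*log(2) - 30*w + 5*log(3*w**2 + 1) - 5*log(2))/(48*w**4 + 96*w**3 + 64*w**2 + 32*w + 16)
This equals f(w) exactly, so the claim holds.

Valid - the claim checks out under differentiation.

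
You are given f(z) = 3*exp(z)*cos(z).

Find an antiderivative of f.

An antiderivative is F(z) = 3*exp(z)*sin(z)/2 + 3*exp(z)*cos(z)/2.

Whatever form F(z) takes, F'(z) = f(z) is non-negotiable.
Check: d/dz[3*exp(z)*sin(z)/2 + 3*exp(z)*cos(z)/2] = 3*exp(z)*cos(z) = f(z).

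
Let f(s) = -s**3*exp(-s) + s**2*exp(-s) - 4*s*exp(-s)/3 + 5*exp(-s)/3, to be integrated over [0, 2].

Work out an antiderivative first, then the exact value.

f has the shape u'v + uv' for u = s**3 + 2*s**2 + 16*s/3 + 11/3 and v = exp(-s) — it is the derivative of the product u*v.
F(s) = (3*s**3 + 6*s**2 + 16*s + 11)*exp(-s)/3 is an antiderivative of f.
Check: d/ds[(3*s**3 + 6*s**2 + 16*s + 11)*exp(-s)/3] = (-3*s**3 + 3*s**2 - 4*s + 5)*exp(-s)/3, which equals f(s).
F(2) = 91*exp(-2)/3; F(0) = 11/3.
Integral = F(2) - F(0) = -11/3 + 91*exp(-2)/3.

Antiderivative: F(s) = (3*s**3 + 6*s**2 + 16*s + 11)*exp(-s)/3; value = -11/3 + 91*exp(-2)/3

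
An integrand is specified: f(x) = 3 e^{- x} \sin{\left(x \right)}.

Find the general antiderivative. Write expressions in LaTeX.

Recover f(x) by differentiating a candidate F(x); any mismatch rules it out.
Check: d/dx[\frac{3 \left(- \sin{\left(x \right)} - \cos{\left(x \right)}\right) e^{- x}}{2}] = 3 e^{- x} \sin{\left(x \right)} = f(x).

F(x) = \frac{3 \left(- \sin{\left(x \right)} - \cos{\left(x \right)}\right) e^{- x}}{2} + C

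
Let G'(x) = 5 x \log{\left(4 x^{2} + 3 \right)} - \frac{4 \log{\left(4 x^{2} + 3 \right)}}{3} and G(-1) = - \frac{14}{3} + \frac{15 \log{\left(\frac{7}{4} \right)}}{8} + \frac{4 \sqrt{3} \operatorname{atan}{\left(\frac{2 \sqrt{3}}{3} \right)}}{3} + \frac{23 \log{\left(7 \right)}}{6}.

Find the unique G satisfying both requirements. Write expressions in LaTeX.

The integrand splits into summands that can be handled one at a time.
A general antiderivative is - \frac{5 x^{2}}{2} + \frac{8 x}{3} + \left(\frac{5 x^{2}}{2} - \frac{4 x}{3}\right) \log{\left(4 x^{2} + 3 \right)} + \frac{15 \log{\left(x^{2} + \frac{3}{4} \right)}}{8} - \frac{4 \sqrt{3} \operatorname{atan}{\left(\frac{2 \sqrt{3} x}{3} \right)}}{3} + C.
The condition gives C = - \frac{14}{3} + \frac{15 \log{\left(\frac{7}{4} \right)}}{8} + \frac{4 \sqrt{3} \operatorname{atan}{\left(\frac{2 \sqrt{3}}{3} \right)}}{3} + \frac{23 \log{\left(7 \right)}}{6} - (- \frac{31}{6} + \frac{15 \log{\left(\frac{7}{4} \right)}}{8} + \frac{4 \sqrt{3} \operatorname{atan}{\left(\frac{2 \sqrt{3}}{3} \right)}}{3} + \frac{23 \log{\left(7 \right)}}{6}) = \frac{1}{2}.
So G(x) = \frac{- 60 x^{2} + 4 x \left(15 x - 8\right) \log{\left(4 x^{2} + 3 \right)} + 64 x + 45 \log{\left(x^{2} + \frac{3}{4} \right)} - 32 \sqrt{3} \operatorname{atan}{\left(\frac{2 \sqrt{3} x}{3} \right)} + 12}{24}.
Check: d/dx[\frac{- 60 x^{2} + 4 x \left(15 x - 8\right) \log{\left(4 x^{2} + 3 \right)} + 64 x + 45 \log{\left(x^{2} + \frac{3}{4} \right)} - 32 \sqrt{3} \operatorname{atan}{\left(\frac{2 \sqrt{3} x}{3} \right)} + 12}{24}] = 5 x \log{\left(4 x^{2} + 3 \right)} - \frac{4 \log{\left(4 x^{2} + 3 \right)}}{3} = G'(x).

G(x) = \frac{- 60 x^{2} + 4 x \left(15 x - 8\right) \log{\left(4 x^{2} + 3 \right)} + 64 x + 45 \log{\left(x^{2} + \frac{3}{4} \right)} - 32 \sqrt{3} \operatorname{atan}{\left(\frac{2 \sqrt{3} x}{3} \right)} + 12}{24}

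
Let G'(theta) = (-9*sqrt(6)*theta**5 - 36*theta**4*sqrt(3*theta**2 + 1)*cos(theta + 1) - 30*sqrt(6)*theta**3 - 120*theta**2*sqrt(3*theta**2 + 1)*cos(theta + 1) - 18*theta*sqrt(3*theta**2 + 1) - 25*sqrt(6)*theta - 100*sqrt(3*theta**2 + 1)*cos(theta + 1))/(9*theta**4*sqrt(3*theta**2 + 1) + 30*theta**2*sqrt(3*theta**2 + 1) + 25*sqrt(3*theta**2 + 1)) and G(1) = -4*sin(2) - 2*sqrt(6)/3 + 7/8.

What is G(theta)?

The proposed G(theta) is checked by its d/dtheta: the result must match the given G'(theta).
A general antiderivative is -sqrt(2*theta**2 + 2/3) - 4*sin(theta + 1) + 1/(theta**2 + 5/3) + C.
The condition gives C = -4*sin(2) - 2*sqrt(6)/3 + 7/8 - (-4*sin(2) - 2*sqrt(6)/3 + 3/8) = 1/2.
So G(theta) = (-6*sqrt(2)*theta**2*sqrt(3*theta**2 + 1) - 24*sqrt(3)*theta**2*sin(theta + 1) + 3*sqrt(3)*theta**2 - 10*sqrt(2)*sqrt(3*theta**2 + 1) - 40*sqrt(3)*sin(theta + 1) + 11*sqrt(3))/(6*sqrt(3)*theta**2 + 10*sqrt(3)).
Check: d/dtheta[(-6*sqrt(2)*theta**2*sqrt(3*theta**2 + 1) - 24*sqrt(3)*theta**2*sin(theta + 1) + 3*sqrt(3)*theta**2 - 10*sqrt(2)*sqrt(3*theta**2 + 1) - 40*sqrt(3)*sin(theta + 1) + 11*sqrt(3))/(6*sqrt(3)*theta**2 + 10*sqrt(3))] = (-9*sqrt(6)*theta**5 - 36*theta**4*sqrt(3*theta**2 + 1)*cos(theta + 1) - 30*sqrt(6)*theta**3 - 120*theta**2*sqrt(3*theta**2 + 1)*cos(theta + 1) - 18*theta*sqrt(3*theta**2 + 1) - 25*sqrt(6)*theta - 100*sqrt(3*theta**2 + 1)*cos(theta + 1))/(9*theta**4*sqrt(3*theta**2 + 1) + 30*theta**2*sqrt(3*theta**2 + 1) + 25*sqrt(3*theta**2 + 1)) = G'(theta).

G(theta) = (-6*sqrt(2)*theta**2*sqrt(3*theta**2 + 1) - 24*sqrt(3)*theta**2*sin(theta + 1) + 3*sqrt(3)*theta**2 - 10*sqrt(2)*sqrt(3*theta**2 + 1) - 40*sqrt(3)*sin(theta + 1) + 11*sqrt(3))/(6*sqrt(3)*theta**2 + 10*sqrt(3))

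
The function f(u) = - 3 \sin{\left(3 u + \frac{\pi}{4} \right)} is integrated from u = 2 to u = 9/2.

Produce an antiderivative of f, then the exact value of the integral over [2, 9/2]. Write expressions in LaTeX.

Antiderivative: F(u) = \cos{\left(3 u + \frac{\pi}{4} \right)}; value = - \cos{\left(\frac{\pi}{4} + 6 \right)} + \cos{\left(\frac{\pi}{4} + \frac{27}{2} \right)}

For F(u) to be correct the identity F'(u) - f(u) = 0 must hold.
F(u) = \cos{\left(3 u + \frac{\pi}{4} \right)} is an antiderivative of f.
Check: d/du[\cos{\left(3 u + \frac{\pi}{4} \right)}] = - 3 \sin{\left(3 u + \frac{\pi}{4} \right)} = f(u).
F(9/2) = \cos{\left(\frac{\pi}{4} + \frac{27}{2} \right)}; F(2) = \cos{\left(\frac{\pi}{4} + 6 \right)}.
Integral = F(9/2) - F(2) = - \cos{\left(\frac{\pi}{4} + 6 \right)} + \cos{\left(\frac{\pi}{4} + \frac{27}{2} \right)}.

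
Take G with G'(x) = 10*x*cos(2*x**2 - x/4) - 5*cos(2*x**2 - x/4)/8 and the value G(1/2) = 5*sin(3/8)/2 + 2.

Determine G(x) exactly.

G'(x) matches the chain-rule pattern g'(h)*h' with inner function h(x) = 2*x**2 - x/4; substituting u = h(x) collapses the integral.
A general antiderivative is 5*sin(2*x**2 - x/4)/2 + C.
The condition gives C = 5*sin(3/8)/2 + 2 - (5*sin(3/8)/2) = 2.
So G(x) = (5*sin(2*x**2 - x/4) + 4)/2.
Check: d/dx[(5*sin(2*x**2 - x/4) + 4)/2] = 10*x*cos(2*x**2 - x/4) - 5*cos(2*x**2 - x/4)/8 = G'(x).

G(x) = (5*sin(2*x**2 - x/4) + 4)/2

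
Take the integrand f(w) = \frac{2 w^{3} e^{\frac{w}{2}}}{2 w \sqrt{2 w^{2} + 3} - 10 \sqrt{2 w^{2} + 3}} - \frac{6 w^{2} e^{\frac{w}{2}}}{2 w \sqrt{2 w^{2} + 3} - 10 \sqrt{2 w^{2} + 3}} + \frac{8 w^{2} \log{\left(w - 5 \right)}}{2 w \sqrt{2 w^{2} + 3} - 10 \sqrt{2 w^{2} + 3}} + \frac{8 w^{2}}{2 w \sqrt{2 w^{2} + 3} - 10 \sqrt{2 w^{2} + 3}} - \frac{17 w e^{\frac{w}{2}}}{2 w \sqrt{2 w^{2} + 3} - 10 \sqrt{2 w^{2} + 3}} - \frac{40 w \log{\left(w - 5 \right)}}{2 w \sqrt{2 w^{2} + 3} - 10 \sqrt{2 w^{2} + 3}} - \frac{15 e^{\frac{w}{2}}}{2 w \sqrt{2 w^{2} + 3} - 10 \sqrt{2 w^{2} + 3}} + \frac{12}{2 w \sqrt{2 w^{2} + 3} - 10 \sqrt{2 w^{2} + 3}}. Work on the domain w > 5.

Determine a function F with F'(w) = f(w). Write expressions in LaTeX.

Recognize the product-rule pattern: f = u'v + uv' with u = \sqrt{2 w^{2} + 3}, v = e^{\frac{w}{2}} + 2 \log{\left(w - 5 \right)}, so integration by parts undoes it.
Check: d/dw[\sqrt{2 w^{2} + 3} \left(e^{\frac{w}{2}} + 2 \log{\left(w - 5 \right)}\right)] = \frac{2 w^{3} e^{\frac{w}{2}} - 6 w^{2} e^{\frac{w}{2}} + 8 w^{2} \log{\left(w - 5 \right)} + 8 w^{2} - 17 w e^{\frac{w}{2}} - 40 w \log{\left(w - 5 \right)} - 15 e^{\frac{w}{2}} + 12}{2 w \sqrt{2 w^{2} + 3} - 10 \sqrt{2 w^{2} + 3}}, which equals f(w).

An antiderivative is F(w) = \sqrt{2 w^{2} + 3} \left(e^{\frac{w}{2}} + 2 \log{\left(w - 5 \right)}\right).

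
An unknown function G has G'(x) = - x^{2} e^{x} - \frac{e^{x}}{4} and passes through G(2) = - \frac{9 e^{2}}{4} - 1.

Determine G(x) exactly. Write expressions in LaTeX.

G'(x) has the shape u'v + uv' for u = - x^{2} + 2 x - \frac{9}{4} and v = e^{x} — it is the derivative of the product u*v.
A general antiderivative is \frac{\left(- 4 x^{2} + 8 x - 9\right) e^{x}}{4} + C.
The condition gives C = - \frac{9 e^{2}}{4} - 1 - (- \frac{9 e^{2}}{4}) = -1.
So G(x) = - x^{2} e^{x} + 2 x e^{x} - \frac{9 e^{x}}{4} - 1.
Check: d/dx[- x^{2} e^{x} + 2 x e^{x} - \frac{9 e^{x}}{4} - 1] = - x^{2} e^{x} - \frac{e^{x}}{4} = G'(x).

G(x) = - x^{2} e^{x} + 2 x e^{x} - \frac{9 e^{x}}{4} - 1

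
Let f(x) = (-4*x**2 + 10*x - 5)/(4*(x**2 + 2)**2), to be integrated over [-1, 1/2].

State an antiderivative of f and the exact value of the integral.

Antiderivative: F(x) = -(20 - 3*x)/(16*x**2 + 32) - 13*sqrt(2)*atan(sqrt(2)*x/2)/32; value = -13*sqrt(2)*atan(sqrt(2)/2)/32 - 13*sqrt(2)*atan(sqrt(2)/4)/32 - 5/144

Whatever form F(x) takes, F'(x) = f(x) is non-negotiable.
F(x) = -(20 - 3*x)/(16*x**2 + 32) - 13*sqrt(2)*atan(sqrt(2)*x/2)/32 is an antiderivative of f.
Check: d/dx[-(20 - 3*x)/(16*x**2 + 32) - 13*sqrt(2)*atan(sqrt(2)*x/2)/32] = (-4*x**2 + 10*x - 5)/(4*x**4 + 16*x**2 + 16), which equals f(x).
F(1/2) = -37/72 - 13*sqrt(2)*atan(sqrt(2)/4)/32; F(-1) = -23/48 + 13*sqrt(2)*atan(sqrt(2)/2)/32.
Integral = F(1/2) - F(-1) = -13*sqrt(2)*atan(sqrt(2)/2)/32 - 13*sqrt(2)*atan(sqrt(2)/4)/32 - 5/144.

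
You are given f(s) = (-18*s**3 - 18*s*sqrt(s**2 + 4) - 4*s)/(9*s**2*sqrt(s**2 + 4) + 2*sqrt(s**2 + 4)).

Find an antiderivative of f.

Any candidate F(s) must reproduce f(s) exactly when differentiated.
Check: d/ds[-2*sqrt(s**2 + 4) - log(3*s**2/2 + 1/3)] = (-18*s**3 - 18*s*sqrt(s**2 + 4) - 4*s)/(9*s**2*sqrt(s**2 + 4) + 2*sqrt(s**2 + 4)) = f(s).

An antiderivative is F(s) = -2*sqrt(s**2 + 4) - log(3*s**2/2 + 1/3).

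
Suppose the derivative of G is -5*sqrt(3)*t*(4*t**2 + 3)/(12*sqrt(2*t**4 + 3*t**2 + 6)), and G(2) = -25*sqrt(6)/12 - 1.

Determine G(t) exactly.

The substitution u = 2*t**4/3 + t**2 + 2 works: G'(t) is exactly (dG/du)*(du/dt) for that inner function.
A general antiderivative is -5*sqrt(2*t**4/3 + t**2 + 2)/4 + C.
The condition gives C = -25*sqrt(6)/12 - 1 - (-25*sqrt(6)/12) = -1.
So G(t) = -(5*sqrt(3)*sqrt(2*t**4 + 3*t**2 + 6) + 12)/12.
Check: d/dt[-(5*sqrt(3)*sqrt(2*t**4 + 3*t**2 + 6) + 12)/12] = (-20*sqrt(3)*t**3 - 15*sqrt(3)*t)/(12*sqrt(2*t**4 + 3*t**2 + 6)), which equals G'(t).

G(t) = -(5*sqrt(3)*sqrt(2*t**4 + 3*t**2 + 6) + 12)/12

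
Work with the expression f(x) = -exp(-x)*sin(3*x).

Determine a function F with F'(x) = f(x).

An antiderivative is F(x) = exp(-x)*sin(3*x)/10 + 3*exp(-x)*cos(3*x)/10.

An antiderivative F(x) passes only if d/dx[F] lands on f(x) exactly.
Check: d/dx[exp(-x)*sin(3*x)/10 + 3*exp(-x)*cos(3*x)/10] = -exp(-x)*sin(3*x) = f(x).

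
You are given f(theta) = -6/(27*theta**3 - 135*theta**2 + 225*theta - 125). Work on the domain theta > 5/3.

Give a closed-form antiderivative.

An antiderivative is F(theta) = (3*theta - 5)**(-2).

Whatever form F(theta) takes, F'(theta) = f(theta) is non-negotiable.
Check: d/dtheta[(3*theta - 5)**(-2)] = -6/(27*theta**3 - 135*theta**2 + 225*theta - 125) = f(theta).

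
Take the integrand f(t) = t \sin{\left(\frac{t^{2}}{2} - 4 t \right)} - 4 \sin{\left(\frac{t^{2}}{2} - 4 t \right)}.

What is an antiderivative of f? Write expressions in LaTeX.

The substitution u = \frac{t^{2}}{2} - 4 t works: f is exactly (dF/du)*(du/dt) for that inner function.
Check: d/dt[- \cos{\left(\frac{t^{2}}{2} - 4 t \right)}] = t \sin{\left(\frac{t^{2}}{2} - 4 t \right)} - 4 \sin{\left(\frac{t^{2}}{2} - 4 t \right)} = f(t).

An antiderivative is F(t) = - \cos{\left(\frac{t^{2}}{2} - 4 t \right)}.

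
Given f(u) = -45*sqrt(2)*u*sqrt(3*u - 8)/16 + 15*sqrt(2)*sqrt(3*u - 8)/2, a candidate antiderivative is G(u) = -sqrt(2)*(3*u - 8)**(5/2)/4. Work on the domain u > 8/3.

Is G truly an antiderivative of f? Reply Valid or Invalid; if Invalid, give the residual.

Invalid: d/du[G] - f = sqrt(2)*(-45*u*sqrt(3*u - 8) + 120*sqrt(3*u - 8))/16, which is not 0.

d/du[G] = -45*sqrt(2)*u*sqrt(3*u - 8)/8 + 15*sqrt(2)*sqrt(3*u - 8)
d/du[G] - f(u) = sqrt(2)*(-45*u*sqrt(3*u - 8) + 120*sqrt(3*u - 8))/16 != 0.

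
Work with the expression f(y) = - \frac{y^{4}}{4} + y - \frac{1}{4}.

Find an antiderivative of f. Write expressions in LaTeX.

An antiderivative is F(y) = - \frac{y^{5}}{20} + \frac{y^{2}}{2} - \frac{y}{4}.

Integrate term by term and add the pieces.
Check: d/dy[- \frac{y^{5}}{20} + \frac{y^{2}}{2} - \frac{y}{4}] = - \frac{y^{4}}{4} + y - \frac{1}{4} = f(y).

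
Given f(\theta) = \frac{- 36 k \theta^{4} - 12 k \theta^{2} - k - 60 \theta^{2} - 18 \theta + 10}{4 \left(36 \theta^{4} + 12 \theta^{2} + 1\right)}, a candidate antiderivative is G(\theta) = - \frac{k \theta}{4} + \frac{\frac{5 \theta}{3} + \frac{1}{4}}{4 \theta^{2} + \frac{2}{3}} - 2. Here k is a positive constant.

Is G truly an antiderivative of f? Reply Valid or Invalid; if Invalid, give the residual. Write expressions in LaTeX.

Valid. The derivative of G reproduces f.

d/d\theta[G] = \frac{- 36 k \theta^{4} - 12 k \theta^{2} - k - 60 \theta^{2} - 18 \theta + 10}{144 \theta^{4} + 48 \theta^{2} + 4}
This equals f(\theta) exactly, so the claim holds.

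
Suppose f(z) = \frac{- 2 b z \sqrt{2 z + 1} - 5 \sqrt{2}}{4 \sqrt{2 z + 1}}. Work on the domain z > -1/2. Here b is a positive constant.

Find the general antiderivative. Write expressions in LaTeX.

For F(z) to be correct the identity F'(z) - f(z) = 0 must hold.
Check: d/dz[- \frac{b z^{2}}{4} - \frac{5 \sqrt{2} \sqrt{2 z + 1}}{4}] = \frac{- 2 b z \sqrt{2 z + 1} - 5 \sqrt{2}}{4 \sqrt{2 z + 1}} = f(z).

F(z) = - \frac{b z^{2}}{4} - \frac{5 \sqrt{2} \sqrt{2 z + 1}}{4} + C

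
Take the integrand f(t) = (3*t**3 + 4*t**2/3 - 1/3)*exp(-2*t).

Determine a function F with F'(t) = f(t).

An antiderivative is F(t) = -(36*t**3 + 70*t**2 + 70*t + 31)*exp(-2*t)/24.

f has the shape u'v + uv' for u = -3*t**3/2 - 35*t**2/12 - 35*t/12 - 31/24 and v = exp(-2*t) — it is the derivative of the product u*v.
Check: d/dt[-(36*t**3 + 70*t**2 + 70*t + 31)*exp(-2*t)/24] = (9*t**3 + 4*t**2 - 1)*exp(-2*t)/3, which equals f(t).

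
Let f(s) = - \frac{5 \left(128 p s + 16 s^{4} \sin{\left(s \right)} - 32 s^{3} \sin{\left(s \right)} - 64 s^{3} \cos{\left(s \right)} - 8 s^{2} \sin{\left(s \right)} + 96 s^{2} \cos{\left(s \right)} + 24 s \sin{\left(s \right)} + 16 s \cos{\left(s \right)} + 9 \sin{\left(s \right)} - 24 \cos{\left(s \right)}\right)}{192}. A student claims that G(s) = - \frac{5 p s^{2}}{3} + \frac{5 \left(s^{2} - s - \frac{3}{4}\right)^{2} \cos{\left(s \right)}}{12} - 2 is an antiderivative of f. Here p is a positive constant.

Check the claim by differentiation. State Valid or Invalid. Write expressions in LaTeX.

Valid. The derivative of G reproduces f.

d/ds[G] = - \frac{10 p s}{3} - \frac{5 s^{4} \sin{\left(s \right)}}{12} + \frac{5 s^{3} \sin{\left(s \right)}}{6} + \frac{5 s^{3} \cos{\left(s \right)}}{3} + \frac{5 s^{2} \sin{\left(s \right)}}{24} - \frac{5 s^{2} \cos{\left(s \right)}}{2} - \frac{5 s \sin{\left(s \right)}}{8} - \frac{5 s \cos{\left(s \right)}}{12} - \frac{15 \sin{\left(s \right)}}{64} + \frac{5 \cos{\left(s \right)}}{8}
This equals f(s) exactly, so the claim holds.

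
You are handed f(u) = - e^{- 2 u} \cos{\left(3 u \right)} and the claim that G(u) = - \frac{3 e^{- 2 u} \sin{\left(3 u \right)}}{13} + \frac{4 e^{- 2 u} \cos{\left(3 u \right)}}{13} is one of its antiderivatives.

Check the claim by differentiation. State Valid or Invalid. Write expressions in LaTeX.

d/du[G] = \frac{\left(- 6 \sin{\left(3 u \right)} - 17 \cos{\left(3 u \right)}\right) e^{- 2 u}}{13}
d/du[G] - f(u) = \frac{\left(- 6 \sin{\left(3 u \right)} - 4 \cos{\left(3 u \right)}\right) e^{- 2 u}}{13} != 0.

Invalid: d/du[G] - f = \frac{\left(- 6 \sin{\left(3 u \right)} - 4 \cos{\left(3 u \right)}\right) e^{- 2 u}}{13}, which is not 0.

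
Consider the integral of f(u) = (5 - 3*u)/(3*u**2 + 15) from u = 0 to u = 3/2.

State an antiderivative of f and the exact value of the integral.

Antiderivative: F(u) = (-3*log(u**2 + 5) + 2*sqrt(5)*atan(sqrt(5)*u/5))/6; value = -log(29/4)/2 + sqrt(5)*atan(3*sqrt(5)/10)/3 + log(5)/2

Recover f(u) by differentiating a candidate F(u); any mismatch rules it out.
F(u) = (-3*log(u**2 + 5) + 2*sqrt(5)*atan(sqrt(5)*u/5))/6 is an antiderivative of f.
Check: d/du[(-3*log(u**2 + 5) + 2*sqrt(5)*atan(sqrt(5)*u/5))/6] = (5 - 3*u)/(3*u**2 + 15) = f(u).
F(3/2) = -log(29/4)/2 + sqrt(5)*atan(3*sqrt(5)/10)/3; F(0) = -log(5)/2.
Integral = F(3/2) - F(0) = -log(29/4)/2 + sqrt(5)*atan(3*sqrt(5)/10)/3 + log(5)/2.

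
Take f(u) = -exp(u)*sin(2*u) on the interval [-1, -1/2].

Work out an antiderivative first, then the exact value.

Antiderivative: F(u) = (-sin(2*u) + 2*cos(2*u))*exp(u)/5; value = -exp(-1)*sin(2)/5 - 2*exp(-1)*cos(2)/5 + exp(-1/2)*sin(1)/5 + 2*exp(-1/2)*cos(1)/5

Whatever form F(u) takes, F'(u) = f(u) is non-negotiable.
F(u) = (-sin(2*u) + 2*cos(2*u))*exp(u)/5 is an antiderivative of f.
Check: d/du[(-sin(2*u) + 2*cos(2*u))*exp(u)/5] = -exp(u)*sin(2*u) = f(u).
F(-1/2) = exp(-1/2)*sin(1)/5 + 2*exp(-1/2)*cos(1)/5; F(-1) = 2*exp(-1)*cos(2)/5 + exp(-1)*sin(2)/5.
Integral = F(-1/2) - F(-1) = -exp(-1)*sin(2)/5 - 2*exp(-1)*cos(2)/5 + exp(-1/2)*sin(1)/5 + 2*exp(-1/2)*cos(1)/5.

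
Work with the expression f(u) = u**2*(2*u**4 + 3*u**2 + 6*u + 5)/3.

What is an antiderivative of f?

Whatever form F(u) takes, F'(u) = f(u) is non-negotiable.
Check: d/du[2*u**7/21 + u**5/5 + u**4/2 + 5*u**3/9] = 2*u**6/3 + u**4 + 2*u**3 + 5*u**2/3, which equals f(u).

An antiderivative is F(u) = 2*u**7/21 + u**5/5 + u**4/2 + 5*u**3/9.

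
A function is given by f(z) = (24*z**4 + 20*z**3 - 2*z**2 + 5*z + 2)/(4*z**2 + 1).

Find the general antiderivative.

A candidate is checked by its d/dz: the result must match f(z).
Check: d/dz[(4*z**3 + 5*z**2 - 4*z + 4*atan(2*z) + 6)/2] = (24*z**4 + 20*z**3 - 2*z**2 + 5*z + 2)/(4*z**2 + 1) = f(z).

F(z) = (4*z**3 + 5*z**2 - 4*z + 4*atan(2*z) + 6)/2 + C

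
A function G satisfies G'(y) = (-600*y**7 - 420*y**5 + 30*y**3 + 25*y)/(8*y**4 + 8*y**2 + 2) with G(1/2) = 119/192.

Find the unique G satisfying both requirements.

Since d/dy undoes antidifferentiation here, G(y) must give back the stated G'(y).
A general antiderivative is -3*(5*y**2 - 3/2)**2/4 + 5/(2*(2*y**2 + 1)) + C.
The condition gives C = 119/192 - (311/192) = -1.
So G(y) = (-600*y**6 + 60*y**4 + 94*y**2 - 3)/(32*y**2 + 16).
Check: d/dy[(-600*y**6 + 60*y**4 + 94*y**2 - 3)/(32*y**2 + 16)] = (-600*y**7 - 420*y**5 + 30*y**3 + 25*y)/(8*y**4 + 8*y**2 + 2) = G'(y).

G(y) = (-600*y**6 + 60*y**4 + 94*y**2 - 3)/(32*y**2 + 16)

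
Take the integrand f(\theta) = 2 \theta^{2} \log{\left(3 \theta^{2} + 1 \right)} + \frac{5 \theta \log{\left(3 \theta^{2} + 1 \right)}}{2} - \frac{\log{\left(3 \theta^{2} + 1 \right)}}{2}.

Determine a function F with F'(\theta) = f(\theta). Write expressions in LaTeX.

An antiderivative is F(\theta) = \frac{2 \theta^{3} \log{\left(3 \theta^{2} + 1 \right)}}{3} - \frac{4 \theta^{3}}{9} + \frac{5 \theta^{2} \log{\left(3 \theta^{2} + 1 \right)}}{4} - \frac{5 \theta^{2}}{4} - \frac{\theta \log{\left(3 \theta^{2} + 1 \right)}}{2} + \frac{13 \theta}{9} + \frac{5 \log{\left(\theta^{2} + \frac{1}{3} \right)}}{12} - \frac{13 \sqrt{3} \operatorname{atan}{\left(\sqrt{3} \theta \right)}}{27}.

The integrand splits into summands that can be handled one at a time.
Check: d/d\theta[\frac{2 \theta^{3} \log{\left(3 \theta^{2} + 1 \right)}}{3} - \frac{4 \theta^{3}}{9} + \frac{5 \theta^{2} \log{\left(3 \theta^{2} + 1 \right)}}{4} - \frac{5 \theta^{2}}{4} - \frac{\theta \log{\left(3 \theta^{2} + 1 \right)}}{2} + \frac{13 \theta}{9} + \frac{5 \log{\left(\theta^{2} + \frac{1}{3} \right)}}{12} - \frac{13 \sqrt{3} \operatorname{atan}{\left(\sqrt{3} \theta \right)}}{27}] = 2 \theta^{2} \log{\left(3 \theta^{2} + 1 \right)} + \frac{5 \theta \log{\left(3 \theta^{2} + 1 \right)}}{2} - \frac{\log{\left(3 \theta^{2} + 1 \right)}}{2} = f(\theta).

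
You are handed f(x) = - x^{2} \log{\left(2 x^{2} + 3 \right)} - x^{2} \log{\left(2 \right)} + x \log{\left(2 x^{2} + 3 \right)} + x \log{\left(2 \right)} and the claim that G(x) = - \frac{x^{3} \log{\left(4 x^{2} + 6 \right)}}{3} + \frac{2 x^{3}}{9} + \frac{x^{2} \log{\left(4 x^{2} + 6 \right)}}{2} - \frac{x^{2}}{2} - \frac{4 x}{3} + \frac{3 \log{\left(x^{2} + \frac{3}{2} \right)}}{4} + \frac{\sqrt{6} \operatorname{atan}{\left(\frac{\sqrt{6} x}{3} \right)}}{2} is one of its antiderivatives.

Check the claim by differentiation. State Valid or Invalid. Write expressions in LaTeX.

d/dx[G] = - x^{2} \log{\left(2 x^{2} + 3 \right)} - x^{2} \log{\left(2 \right)} + x \log{\left(2 x^{2} + 3 \right)} + x \log{\left(2 \right)} - \frac{1}{3}
d/dx[G] - f(x) = - \frac{1}{3} != 0.

Invalid: d/dx[G] - f = - \frac{1}{3}, which is not 0.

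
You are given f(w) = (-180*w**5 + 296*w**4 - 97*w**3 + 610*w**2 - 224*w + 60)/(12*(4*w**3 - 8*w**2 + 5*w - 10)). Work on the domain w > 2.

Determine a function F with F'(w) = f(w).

An antiderivative is F(w) = -5*w**3/4 - 2*w**2/3 + log(3*w/2 - 3) + 2*log(4*w**2 + 5).

Any candidate F(w) must reproduce f(w) exactly when differentiated.
Check: d/dw[-5*w**3/4 - 2*w**2/3 + log(3*w/2 - 3) + 2*log(4*w**2 + 5)] = (-180*w**5 + 296*w**4 - 97*w**3 + 610*w**2 - 224*w + 60)/(48*w**3 - 96*w**2 + 60*w - 120), which equals f(w).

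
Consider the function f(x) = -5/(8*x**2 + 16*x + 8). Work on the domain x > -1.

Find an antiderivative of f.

An antiderivative is F(x) = 5/(8*(x + 1)).

An antiderivative F(x) passes only if d/dx[F] lands on f(x) exactly.
Check: d/dx[5/(8*(x + 1))] = -5/(8*x**2 + 16*x + 8) = f(x).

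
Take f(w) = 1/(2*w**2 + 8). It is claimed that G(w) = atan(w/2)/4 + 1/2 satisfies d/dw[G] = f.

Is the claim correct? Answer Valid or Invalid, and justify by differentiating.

d/dw[G] = 1/(2*w**2 + 8)
This equals f(w) exactly, so the claim holds.

Valid. The derivative of G reproduces f.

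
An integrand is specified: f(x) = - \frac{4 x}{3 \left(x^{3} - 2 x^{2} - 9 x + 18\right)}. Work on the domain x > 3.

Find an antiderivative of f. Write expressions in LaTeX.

An antiderivative is F(x) = - \frac{2 \log{\left(x - 3 \right)}}{3} + \frac{8 \log{\left(x - 2 \right)}}{15} + \frac{2 \log{\left(x + 3 \right)}}{15}.

The denominator factors as 3 \left(x - 3\right) \left(x - 2\right) \left(x + 3\right); partial fractions split f into directly integrable pieces: \frac{2}{15 \left(x + 3\right)} + \frac{8}{15 \left(x - 2\right)} - \frac{2}{3 \left(x - 3\right)}.
Check: d/dx[- \frac{2 \log{\left(x - 3 \right)}}{3} + \frac{8 \log{\left(x - 2 \right)}}{15} + \frac{2 \log{\left(x + 3 \right)}}{15}] = - \frac{4 x}{3 x^{3} - 6 x^{2} - 27 x + 54}, which equals f(x).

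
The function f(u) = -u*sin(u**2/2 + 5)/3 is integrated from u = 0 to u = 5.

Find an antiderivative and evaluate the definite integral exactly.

Antiderivative: F(u) = cos(u**2/2 + 5)/3; value = -cos(5)/3 + cos(35/2)/3

f matches the chain-rule pattern g'(h)*h' with inner function h(u) = u**2/2 + 5; substituting w = h(u) collapses the integral.
F(u) = cos(u**2/2 + 5)/3 is an antiderivative of f.
Check: d/du[cos(u**2/2 + 5)/3] = -u*sin(u**2/2 + 5)/3 = f(u).
F(5) = cos(35/2)/3; F(0) = cos(5)/3.
Integral = F(5) - F(0) = -cos(5)/3 + cos(35/2)/3.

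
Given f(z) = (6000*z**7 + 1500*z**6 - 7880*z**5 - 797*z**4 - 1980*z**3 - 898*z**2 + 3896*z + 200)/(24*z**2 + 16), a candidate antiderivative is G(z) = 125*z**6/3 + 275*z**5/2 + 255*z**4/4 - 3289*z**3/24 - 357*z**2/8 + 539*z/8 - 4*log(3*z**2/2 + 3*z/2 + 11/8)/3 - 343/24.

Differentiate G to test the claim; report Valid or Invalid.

d/dz[G] = (24000*z**7 + 90000*z**6 + 112480*z**5 + 45512*z**4 - 25596*z**3 - 38279*z**2 - 1642*z + 5801)/(96*z**2 + 96*z + 88)
d/dz[G] - f(z) = (180000*z**8 + 396000*z**7 + 404160*z**6 + 268176*z**5 + 19490*z**4 - 70314*z**3 - 98429*z**2 - 48540*z + 9402)/(288*z**4 + 288*z**3 + 456*z**2 + 192*z + 176) != 0.

Invalid: d/dz[G] - f = (180000*z**8 + 396000*z**7 + 404160*z**6 + 268176*z**5 + 19490*z**4 - 70314*z**3 - 98429*z**2 - 48540*z + 9402)/(288*z**4 + 288*z**3 + 456*z**2 + 192*z + 176), which is not 0.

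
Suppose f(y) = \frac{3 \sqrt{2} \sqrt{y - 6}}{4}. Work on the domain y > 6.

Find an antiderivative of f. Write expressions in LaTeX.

For F(y) to be correct the identity F'(y) - f(y) = 0 must hold.
Check: d/dy[\frac{\sqrt{2} \left(y - 6\right)^{\frac{3}{2}}}{2}] = \frac{3 \sqrt{2} \sqrt{y - 6}}{4} = f(y).

An antiderivative is F(y) = \frac{\sqrt{2} \left(y - 6\right)^{\frac{3}{2}}}{2}.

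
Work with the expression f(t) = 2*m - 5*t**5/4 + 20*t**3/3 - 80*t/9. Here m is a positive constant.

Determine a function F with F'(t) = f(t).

An antiderivative is F(t) = 2*m*t - 5*t**6/24 + 5*t**4/3 - 40*t**2/9.

The integrand splits into summands that can be handled one at a time.
Check: d/dt[2*m*t - 5*t**6/24 + 5*t**4/3 - 40*t**2/9] = 2*m - 5*t**5/4 + 20*t**3/3 - 80*t/9 = f(t).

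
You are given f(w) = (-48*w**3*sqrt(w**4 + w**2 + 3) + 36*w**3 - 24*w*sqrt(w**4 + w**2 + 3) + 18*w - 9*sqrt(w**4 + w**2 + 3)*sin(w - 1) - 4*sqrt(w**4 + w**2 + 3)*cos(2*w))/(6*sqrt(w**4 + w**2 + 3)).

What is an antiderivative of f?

An antiderivative is F(w) = -(24*w**4 + 24*w**2 - 36*sqrt(w**4 + w**2 + 3) + 4*sin(2*w) - 18*cos(w - 1) + 3)/12.

A first test for any F(w): its w-derivative must equal f(w) identically.
Check: d/dw[-(24*w**4 + 24*w**2 - 36*sqrt(w**4 + w**2 + 3) + 4*sin(2*w) - 18*cos(w - 1) + 3)/12] = (-48*w**3*sqrt(w**4 + w**2 + 3) + 36*w**3 - 24*w*sqrt(w**4 + w**2 + 3) + 18*w - 9*sqrt(w**4 + w**2 + 3)*sin(w - 1) - 4*sqrt(w**4 + w**2 + 3)*cos(2*w))/(6*sqrt(w**4 + w**2 + 3)) = f(w).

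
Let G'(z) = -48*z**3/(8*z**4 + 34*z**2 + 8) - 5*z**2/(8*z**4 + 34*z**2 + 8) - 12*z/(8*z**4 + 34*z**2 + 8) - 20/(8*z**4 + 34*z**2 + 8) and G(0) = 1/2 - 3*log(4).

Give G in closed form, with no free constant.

The integrand splits into summands that can be handled one at a time.
A general antiderivative is -3*log(z**2 + 4) - 5*atan(2*z)/4 + C.
The condition gives C = 1/2 - 3*log(4) - (-3*log(4)) = 1/2.
So G(z) = -3*log(z**2 + 4) - 5*atan(2*z)/4 + 1/2.
Check: d/dz[-3*log(z**2 + 4) - 5*atan(2*z)/4 + 1/2] = (-48*z**3 - 5*z**2 - 12*z - 20)/(8*z**4 + 34*z**2 + 8), which equals G'(z).

G(z) = -3*log(z**2 + 4) - 5*atan(2*z)/4 + 1/2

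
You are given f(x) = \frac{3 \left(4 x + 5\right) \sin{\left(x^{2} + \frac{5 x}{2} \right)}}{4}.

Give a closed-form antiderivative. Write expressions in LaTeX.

An antiderivative is F(x) = - \frac{3 \cos{\left(x^{2} + \frac{5 x}{2} \right)}}{2}.

The substitution u = x^{2} + \frac{5 x}{2} works: f is exactly (dF/du)*(du/dx) for that inner function.
Check: d/dx[- \frac{3 \cos{\left(x^{2} + \frac{5 x}{2} \right)}}{2}] = 3 x \sin{\left(x^{2} + \frac{5 x}{2} \right)} + \frac{15 \sin{\left(x^{2} + \frac{5 x}{2} \right)}}{4}, which equals f(x).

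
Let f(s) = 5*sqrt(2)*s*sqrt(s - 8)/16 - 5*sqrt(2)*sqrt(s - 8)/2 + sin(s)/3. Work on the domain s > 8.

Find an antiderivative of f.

The integrand splits into summands that can be handled one at a time.
Check: d/ds[(3*sqrt(2)*(s - 8)**(5/2) - 8*cos(s))/24] = 5*sqrt(2)*s*sqrt(s - 8)/16 - 5*sqrt(2)*sqrt(s - 8)/2 + sin(s)/3 = f(s).

An antiderivative is F(s) = (3*sqrt(2)*(s - 8)**(5/2) - 8*cos(s))/24.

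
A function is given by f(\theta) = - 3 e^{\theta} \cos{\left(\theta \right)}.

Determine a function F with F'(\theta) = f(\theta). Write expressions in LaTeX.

Whatever form F(\theta) takes, F'(\theta) = f(\theta) is non-negotiable.
Check: d/d\theta[- \frac{3 e^{\theta} \sin{\left(\theta \right)}}{2} - \frac{3 e^{\theta} \cos{\left(\theta \right)}}{2}] = - 3 e^{\theta} \cos{\left(\theta \right)} = f(\theta).

An antiderivative is F(\theta) = - \frac{3 e^{\theta} \sin{\left(\theta \right)}}{2} - \frac{3 e^{\theta} \cos{\left(\theta \right)}}{2}.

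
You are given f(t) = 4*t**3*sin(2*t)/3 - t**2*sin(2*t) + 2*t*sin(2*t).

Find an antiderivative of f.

An antiderivative is F(t) = -2*t**3*cos(2*t)/3 + t**2*sin(2*t) + t**2*cos(2*t)/2 - t*sin(2*t)/2 - cos(2*t)/4.

Integrate term by term and add the pieces.
Check: d/dt[-2*t**3*cos(2*t)/3 + t**2*sin(2*t) + t**2*cos(2*t)/2 - t*sin(2*t)/2 - cos(2*t)/4] = 4*t**3*sin(2*t)/3 - t**2*sin(2*t) + 2*t*sin(2*t) = f(t).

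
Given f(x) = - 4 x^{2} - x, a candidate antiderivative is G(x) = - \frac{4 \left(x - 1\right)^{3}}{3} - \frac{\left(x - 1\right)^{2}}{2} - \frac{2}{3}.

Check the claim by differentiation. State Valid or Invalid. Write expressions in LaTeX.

d/dx[G] = - 4 x^{2} + 7 x - 3
d/dx[G] - f(x) = 8 x - 3 != 0.

Invalid: d/dx[G] - f = 8 x - 3, which is not 0.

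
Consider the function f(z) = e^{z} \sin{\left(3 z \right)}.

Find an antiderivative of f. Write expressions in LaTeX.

For F(z) to be correct the identity F'(z) - f(z) = 0 must hold.
Check: d/dz[- \frac{\left(- \sin{\left(3 z \right)} + 3 \cos{\left(3 z \right)}\right) e^{z}}{10}] = e^{z} \sin{\left(3 z \right)} = f(z).

An antiderivative is F(z) = - \frac{\left(- \sin{\left(3 z \right)} + 3 \cos{\left(3 z \right)}\right) e^{z}}{10}.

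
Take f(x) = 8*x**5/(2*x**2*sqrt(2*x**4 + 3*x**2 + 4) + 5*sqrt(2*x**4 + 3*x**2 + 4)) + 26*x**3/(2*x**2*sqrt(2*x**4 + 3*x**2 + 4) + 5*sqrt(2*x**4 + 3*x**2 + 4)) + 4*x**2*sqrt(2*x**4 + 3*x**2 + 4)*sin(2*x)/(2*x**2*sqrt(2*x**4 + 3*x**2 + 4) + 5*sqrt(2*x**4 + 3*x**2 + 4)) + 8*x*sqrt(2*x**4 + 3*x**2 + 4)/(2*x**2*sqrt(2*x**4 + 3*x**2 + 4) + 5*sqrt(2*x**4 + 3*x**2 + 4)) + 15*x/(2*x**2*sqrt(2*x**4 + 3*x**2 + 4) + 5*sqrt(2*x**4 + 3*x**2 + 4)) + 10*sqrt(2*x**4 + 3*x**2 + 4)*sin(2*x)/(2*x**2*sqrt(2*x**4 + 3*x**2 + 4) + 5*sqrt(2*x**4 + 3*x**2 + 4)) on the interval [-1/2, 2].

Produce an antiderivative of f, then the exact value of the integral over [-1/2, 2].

Antiderivative: F(x) = sqrt(2*x**4 + 3*x**2 + 4) + 2*log(x**2 + 5/2) - cos(2*x); value = -sqrt(78)/4 - 2*log(11/4) + cos(1) - cos(4) + 2*log(13/2) + 4*sqrt(3)

The integrand splits into summands that can be handled one at a time.
F(x) = sqrt(2*x**4 + 3*x**2 + 4) + 2*log(x**2 + 5/2) - cos(2*x) is an antiderivative of f.
Check: d/dx[sqrt(2*x**4 + 3*x**2 + 4) + 2*log(x**2 + 5/2) - cos(2*x)] = (8*x**5 + 26*x**3 + 4*x**2*sqrt(2*x**4 + 3*x**2 + 4)*sin(2*x) + 8*x*sqrt(2*x**4 + 3*x**2 + 4) + 15*x + 10*sqrt(2*x**4 + 3*x**2 + 4)*sin(2*x))/(2*x**2*sqrt(2*x**4 + 3*x**2 + 4) + 5*sqrt(2*x**4 + 3*x**2 + 4)), which equals f(x).
F(2) = -cos(4) + 2*log(13/2) + 4*sqrt(3); F(-1/2) = -cos(1) + 2*log(11/4) + sqrt(78)/4.
Integral = F(2) - F(-1/2) = -sqrt(78)/4 - 2*log(11/4) + cos(1) - cos(4) + 2*log(13/2) + 4*sqrt(3).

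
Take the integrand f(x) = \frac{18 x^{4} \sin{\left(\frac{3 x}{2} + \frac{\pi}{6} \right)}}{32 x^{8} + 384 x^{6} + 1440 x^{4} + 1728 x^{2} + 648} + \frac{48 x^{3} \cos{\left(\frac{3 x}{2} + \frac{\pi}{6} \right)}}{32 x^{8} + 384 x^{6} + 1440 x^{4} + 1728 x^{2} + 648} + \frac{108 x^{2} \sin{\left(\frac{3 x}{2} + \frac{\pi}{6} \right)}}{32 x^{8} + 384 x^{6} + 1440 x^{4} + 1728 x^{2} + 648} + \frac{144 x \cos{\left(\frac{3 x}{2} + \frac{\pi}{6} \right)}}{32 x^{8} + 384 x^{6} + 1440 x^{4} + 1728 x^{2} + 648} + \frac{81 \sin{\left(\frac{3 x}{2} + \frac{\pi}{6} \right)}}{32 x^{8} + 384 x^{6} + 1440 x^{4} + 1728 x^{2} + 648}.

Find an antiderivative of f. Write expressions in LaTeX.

Recognize the product-rule pattern: f = u'v + uv' with u = - \frac{1}{4 \left(\frac{2 x^{4}}{3} + 4 x^{2} + 3\right)}, v = \cos{\left(\frac{3 x}{2} + \frac{\pi}{6} \right)}, so integration by parts undoes it.
Check: d/dx[- \frac{\cos{\left(\frac{3 x}{2} + \frac{\pi}{6} \right)}}{\frac{8 x^{4}}{3} + 16 x^{2} + 12}] = \frac{18 x^{4} \sin{\left(\frac{3 x}{2} + \frac{\pi}{6} \right)} + 48 x^{3} \cos{\left(\frac{3 x}{2} + \frac{\pi}{6} \right)} + 108 x^{2} \sin{\left(\frac{3 x}{2} + \frac{\pi}{6} \right)} + 144 x \cos{\left(\frac{3 x}{2} + \frac{\pi}{6} \right)} + 81 \sin{\left(\frac{3 x}{2} + \frac{\pi}{6} \right)}}{32 x^{8} + 384 x^{6} + 1440 x^{4} + 1728 x^{2} + 648}, which equals f(x).

An antiderivative is F(x) = - \frac{\cos{\left(\frac{3 x}{2} + \frac{\pi}{6} \right)}}{\frac{8 x^{4}}{3} + 16 x^{2} + 12}.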